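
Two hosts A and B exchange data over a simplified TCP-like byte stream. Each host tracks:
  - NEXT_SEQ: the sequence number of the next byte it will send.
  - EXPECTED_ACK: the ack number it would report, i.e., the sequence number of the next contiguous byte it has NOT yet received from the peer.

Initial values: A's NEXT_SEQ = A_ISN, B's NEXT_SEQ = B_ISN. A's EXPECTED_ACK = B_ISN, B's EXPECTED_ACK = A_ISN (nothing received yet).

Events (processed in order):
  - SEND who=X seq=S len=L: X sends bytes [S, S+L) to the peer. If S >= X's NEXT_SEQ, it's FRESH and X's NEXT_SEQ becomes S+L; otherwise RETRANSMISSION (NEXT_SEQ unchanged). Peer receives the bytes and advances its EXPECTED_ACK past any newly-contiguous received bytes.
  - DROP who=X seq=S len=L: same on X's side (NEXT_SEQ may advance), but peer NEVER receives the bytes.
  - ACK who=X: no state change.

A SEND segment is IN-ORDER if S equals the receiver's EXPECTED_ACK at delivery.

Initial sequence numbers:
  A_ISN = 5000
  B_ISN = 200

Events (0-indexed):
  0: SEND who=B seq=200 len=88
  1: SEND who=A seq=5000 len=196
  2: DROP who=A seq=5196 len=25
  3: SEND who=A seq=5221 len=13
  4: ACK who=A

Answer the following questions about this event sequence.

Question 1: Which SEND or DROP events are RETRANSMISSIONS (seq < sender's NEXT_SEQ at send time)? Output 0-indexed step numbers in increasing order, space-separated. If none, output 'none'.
Answer: none

Derivation:
Step 0: SEND seq=200 -> fresh
Step 1: SEND seq=5000 -> fresh
Step 2: DROP seq=5196 -> fresh
Step 3: SEND seq=5221 -> fresh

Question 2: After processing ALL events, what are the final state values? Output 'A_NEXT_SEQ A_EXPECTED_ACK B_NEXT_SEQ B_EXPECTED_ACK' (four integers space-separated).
Answer: 5234 288 288 5196

Derivation:
After event 0: A_seq=5000 A_ack=288 B_seq=288 B_ack=5000
After event 1: A_seq=5196 A_ack=288 B_seq=288 B_ack=5196
After event 2: A_seq=5221 A_ack=288 B_seq=288 B_ack=5196
After event 3: A_seq=5234 A_ack=288 B_seq=288 B_ack=5196
After event 4: A_seq=5234 A_ack=288 B_seq=288 B_ack=5196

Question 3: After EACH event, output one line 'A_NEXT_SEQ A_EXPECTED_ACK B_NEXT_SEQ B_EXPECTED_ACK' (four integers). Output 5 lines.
5000 288 288 5000
5196 288 288 5196
5221 288 288 5196
5234 288 288 5196
5234 288 288 5196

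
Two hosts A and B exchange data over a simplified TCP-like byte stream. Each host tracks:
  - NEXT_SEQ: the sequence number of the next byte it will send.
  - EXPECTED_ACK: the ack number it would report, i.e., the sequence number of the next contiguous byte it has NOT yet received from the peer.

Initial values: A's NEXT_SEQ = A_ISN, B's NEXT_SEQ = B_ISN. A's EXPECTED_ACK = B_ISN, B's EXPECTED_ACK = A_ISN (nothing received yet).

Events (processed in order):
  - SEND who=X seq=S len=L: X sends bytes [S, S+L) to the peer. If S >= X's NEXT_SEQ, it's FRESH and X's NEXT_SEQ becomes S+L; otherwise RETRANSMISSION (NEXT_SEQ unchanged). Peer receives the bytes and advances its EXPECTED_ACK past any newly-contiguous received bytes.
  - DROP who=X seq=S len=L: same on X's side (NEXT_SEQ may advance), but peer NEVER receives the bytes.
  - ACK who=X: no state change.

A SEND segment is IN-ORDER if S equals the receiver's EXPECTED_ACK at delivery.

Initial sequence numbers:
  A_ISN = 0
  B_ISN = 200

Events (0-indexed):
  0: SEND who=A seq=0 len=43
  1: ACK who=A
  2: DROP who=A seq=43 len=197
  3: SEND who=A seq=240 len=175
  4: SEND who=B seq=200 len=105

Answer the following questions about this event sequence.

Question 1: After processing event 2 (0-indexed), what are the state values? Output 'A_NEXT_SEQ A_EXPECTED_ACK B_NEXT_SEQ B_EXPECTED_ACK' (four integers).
After event 0: A_seq=43 A_ack=200 B_seq=200 B_ack=43
After event 1: A_seq=43 A_ack=200 B_seq=200 B_ack=43
After event 2: A_seq=240 A_ack=200 B_seq=200 B_ack=43

240 200 200 43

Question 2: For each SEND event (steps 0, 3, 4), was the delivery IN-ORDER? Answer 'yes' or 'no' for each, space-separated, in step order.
Answer: yes no yes

Derivation:
Step 0: SEND seq=0 -> in-order
Step 3: SEND seq=240 -> out-of-order
Step 4: SEND seq=200 -> in-order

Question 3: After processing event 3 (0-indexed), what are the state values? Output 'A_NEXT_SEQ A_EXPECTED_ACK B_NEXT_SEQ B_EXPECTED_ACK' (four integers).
After event 0: A_seq=43 A_ack=200 B_seq=200 B_ack=43
After event 1: A_seq=43 A_ack=200 B_seq=200 B_ack=43
After event 2: A_seq=240 A_ack=200 B_seq=200 B_ack=43
After event 3: A_seq=415 A_ack=200 B_seq=200 B_ack=43

415 200 200 43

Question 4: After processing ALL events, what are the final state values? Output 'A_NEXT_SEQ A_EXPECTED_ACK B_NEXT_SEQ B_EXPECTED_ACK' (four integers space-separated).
After event 0: A_seq=43 A_ack=200 B_seq=200 B_ack=43
After event 1: A_seq=43 A_ack=200 B_seq=200 B_ack=43
After event 2: A_seq=240 A_ack=200 B_seq=200 B_ack=43
After event 3: A_seq=415 A_ack=200 B_seq=200 B_ack=43
After event 4: A_seq=415 A_ack=305 B_seq=305 B_ack=43

Answer: 415 305 305 43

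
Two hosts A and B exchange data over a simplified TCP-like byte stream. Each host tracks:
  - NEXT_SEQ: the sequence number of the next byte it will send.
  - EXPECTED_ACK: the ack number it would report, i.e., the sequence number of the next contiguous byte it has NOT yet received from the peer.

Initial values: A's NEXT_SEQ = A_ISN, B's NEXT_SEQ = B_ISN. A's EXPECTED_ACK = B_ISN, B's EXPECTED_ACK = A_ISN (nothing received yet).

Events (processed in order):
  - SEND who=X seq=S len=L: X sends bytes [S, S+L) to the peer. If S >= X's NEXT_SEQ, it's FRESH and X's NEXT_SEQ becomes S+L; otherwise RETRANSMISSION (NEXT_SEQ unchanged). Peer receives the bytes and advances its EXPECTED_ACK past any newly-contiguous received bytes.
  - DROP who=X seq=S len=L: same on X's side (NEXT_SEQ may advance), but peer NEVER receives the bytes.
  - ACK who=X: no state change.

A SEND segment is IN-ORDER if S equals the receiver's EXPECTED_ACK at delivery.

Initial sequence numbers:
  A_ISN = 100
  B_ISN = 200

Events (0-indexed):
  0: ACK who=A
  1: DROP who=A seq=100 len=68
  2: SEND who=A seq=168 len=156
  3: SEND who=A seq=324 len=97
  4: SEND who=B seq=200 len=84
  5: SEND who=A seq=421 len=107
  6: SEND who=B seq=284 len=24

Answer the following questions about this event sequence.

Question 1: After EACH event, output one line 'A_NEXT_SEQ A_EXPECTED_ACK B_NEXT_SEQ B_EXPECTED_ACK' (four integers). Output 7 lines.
100 200 200 100
168 200 200 100
324 200 200 100
421 200 200 100
421 284 284 100
528 284 284 100
528 308 308 100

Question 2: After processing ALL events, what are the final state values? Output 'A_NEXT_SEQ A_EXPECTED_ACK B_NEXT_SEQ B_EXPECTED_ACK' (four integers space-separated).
Answer: 528 308 308 100

Derivation:
After event 0: A_seq=100 A_ack=200 B_seq=200 B_ack=100
After event 1: A_seq=168 A_ack=200 B_seq=200 B_ack=100
After event 2: A_seq=324 A_ack=200 B_seq=200 B_ack=100
After event 3: A_seq=421 A_ack=200 B_seq=200 B_ack=100
After event 4: A_seq=421 A_ack=284 B_seq=284 B_ack=100
After event 5: A_seq=528 A_ack=284 B_seq=284 B_ack=100
After event 6: A_seq=528 A_ack=308 B_seq=308 B_ack=100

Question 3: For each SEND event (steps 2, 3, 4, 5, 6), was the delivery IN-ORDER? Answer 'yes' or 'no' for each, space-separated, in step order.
Answer: no no yes no yes

Derivation:
Step 2: SEND seq=168 -> out-of-order
Step 3: SEND seq=324 -> out-of-order
Step 4: SEND seq=200 -> in-order
Step 5: SEND seq=421 -> out-of-order
Step 6: SEND seq=284 -> in-order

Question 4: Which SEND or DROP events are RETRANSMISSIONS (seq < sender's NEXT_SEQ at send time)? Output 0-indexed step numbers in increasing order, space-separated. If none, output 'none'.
Step 1: DROP seq=100 -> fresh
Step 2: SEND seq=168 -> fresh
Step 3: SEND seq=324 -> fresh
Step 4: SEND seq=200 -> fresh
Step 5: SEND seq=421 -> fresh
Step 6: SEND seq=284 -> fresh

Answer: none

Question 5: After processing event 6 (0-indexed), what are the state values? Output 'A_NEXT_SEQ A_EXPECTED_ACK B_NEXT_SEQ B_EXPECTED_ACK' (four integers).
After event 0: A_seq=100 A_ack=200 B_seq=200 B_ack=100
After event 1: A_seq=168 A_ack=200 B_seq=200 B_ack=100
After event 2: A_seq=324 A_ack=200 B_seq=200 B_ack=100
After event 3: A_seq=421 A_ack=200 B_seq=200 B_ack=100
After event 4: A_seq=421 A_ack=284 B_seq=284 B_ack=100
After event 5: A_seq=528 A_ack=284 B_seq=284 B_ack=100
After event 6: A_seq=528 A_ack=308 B_seq=308 B_ack=100

528 308 308 100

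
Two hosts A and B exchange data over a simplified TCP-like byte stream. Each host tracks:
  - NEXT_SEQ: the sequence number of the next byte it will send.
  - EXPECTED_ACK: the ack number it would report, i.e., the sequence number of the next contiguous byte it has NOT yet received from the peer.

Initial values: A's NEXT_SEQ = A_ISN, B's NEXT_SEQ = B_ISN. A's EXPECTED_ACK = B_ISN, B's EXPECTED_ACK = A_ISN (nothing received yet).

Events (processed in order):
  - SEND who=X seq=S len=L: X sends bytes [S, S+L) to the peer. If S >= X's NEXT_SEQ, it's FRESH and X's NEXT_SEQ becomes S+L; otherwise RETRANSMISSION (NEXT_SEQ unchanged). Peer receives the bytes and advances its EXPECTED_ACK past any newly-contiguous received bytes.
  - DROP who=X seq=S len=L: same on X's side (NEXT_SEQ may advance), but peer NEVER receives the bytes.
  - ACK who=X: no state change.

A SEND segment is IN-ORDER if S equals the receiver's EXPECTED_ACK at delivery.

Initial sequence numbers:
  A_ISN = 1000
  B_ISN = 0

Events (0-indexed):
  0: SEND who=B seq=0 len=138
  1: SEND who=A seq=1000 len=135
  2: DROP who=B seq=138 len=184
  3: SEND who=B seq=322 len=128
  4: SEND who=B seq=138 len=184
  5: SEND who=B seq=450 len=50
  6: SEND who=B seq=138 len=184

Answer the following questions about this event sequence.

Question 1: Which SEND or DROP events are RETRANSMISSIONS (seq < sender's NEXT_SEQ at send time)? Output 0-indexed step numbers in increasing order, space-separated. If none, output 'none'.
Step 0: SEND seq=0 -> fresh
Step 1: SEND seq=1000 -> fresh
Step 2: DROP seq=138 -> fresh
Step 3: SEND seq=322 -> fresh
Step 4: SEND seq=138 -> retransmit
Step 5: SEND seq=450 -> fresh
Step 6: SEND seq=138 -> retransmit

Answer: 4 6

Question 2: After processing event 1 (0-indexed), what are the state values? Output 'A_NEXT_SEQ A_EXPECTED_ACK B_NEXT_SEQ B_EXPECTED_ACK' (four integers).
After event 0: A_seq=1000 A_ack=138 B_seq=138 B_ack=1000
After event 1: A_seq=1135 A_ack=138 B_seq=138 B_ack=1135

1135 138 138 1135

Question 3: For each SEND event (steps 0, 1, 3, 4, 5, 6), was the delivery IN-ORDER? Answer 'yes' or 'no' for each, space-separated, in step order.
Answer: yes yes no yes yes no

Derivation:
Step 0: SEND seq=0 -> in-order
Step 1: SEND seq=1000 -> in-order
Step 3: SEND seq=322 -> out-of-order
Step 4: SEND seq=138 -> in-order
Step 5: SEND seq=450 -> in-order
Step 6: SEND seq=138 -> out-of-order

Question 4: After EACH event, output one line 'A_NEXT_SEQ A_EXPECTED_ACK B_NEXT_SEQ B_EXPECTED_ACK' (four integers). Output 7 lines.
1000 138 138 1000
1135 138 138 1135
1135 138 322 1135
1135 138 450 1135
1135 450 450 1135
1135 500 500 1135
1135 500 500 1135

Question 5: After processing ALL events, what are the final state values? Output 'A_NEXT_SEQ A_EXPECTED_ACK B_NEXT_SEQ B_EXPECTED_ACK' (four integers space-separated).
Answer: 1135 500 500 1135

Derivation:
After event 0: A_seq=1000 A_ack=138 B_seq=138 B_ack=1000
After event 1: A_seq=1135 A_ack=138 B_seq=138 B_ack=1135
After event 2: A_seq=1135 A_ack=138 B_seq=322 B_ack=1135
After event 3: A_seq=1135 A_ack=138 B_seq=450 B_ack=1135
After event 4: A_seq=1135 A_ack=450 B_seq=450 B_ack=1135
After event 5: A_seq=1135 A_ack=500 B_seq=500 B_ack=1135
After event 6: A_seq=1135 A_ack=500 B_seq=500 B_ack=1135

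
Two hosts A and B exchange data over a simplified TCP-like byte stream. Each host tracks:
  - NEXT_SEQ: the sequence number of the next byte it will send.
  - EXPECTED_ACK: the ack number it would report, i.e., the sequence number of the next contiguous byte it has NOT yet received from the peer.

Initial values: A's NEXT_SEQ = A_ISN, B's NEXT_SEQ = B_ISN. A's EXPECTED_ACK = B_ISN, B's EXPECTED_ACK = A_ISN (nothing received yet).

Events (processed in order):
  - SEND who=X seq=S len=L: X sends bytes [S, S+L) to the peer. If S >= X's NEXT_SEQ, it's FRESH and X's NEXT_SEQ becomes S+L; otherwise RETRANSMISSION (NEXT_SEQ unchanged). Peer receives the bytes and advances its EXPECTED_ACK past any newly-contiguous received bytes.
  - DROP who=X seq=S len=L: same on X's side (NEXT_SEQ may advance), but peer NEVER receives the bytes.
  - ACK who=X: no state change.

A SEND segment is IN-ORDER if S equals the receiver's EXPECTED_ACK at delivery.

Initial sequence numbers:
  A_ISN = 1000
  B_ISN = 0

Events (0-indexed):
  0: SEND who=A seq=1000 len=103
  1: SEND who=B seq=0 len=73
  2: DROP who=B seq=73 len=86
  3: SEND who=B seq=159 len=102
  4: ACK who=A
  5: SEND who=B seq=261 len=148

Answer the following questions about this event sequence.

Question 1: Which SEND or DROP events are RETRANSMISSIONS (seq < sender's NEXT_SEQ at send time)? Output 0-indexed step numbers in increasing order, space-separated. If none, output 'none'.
Answer: none

Derivation:
Step 0: SEND seq=1000 -> fresh
Step 1: SEND seq=0 -> fresh
Step 2: DROP seq=73 -> fresh
Step 3: SEND seq=159 -> fresh
Step 5: SEND seq=261 -> fresh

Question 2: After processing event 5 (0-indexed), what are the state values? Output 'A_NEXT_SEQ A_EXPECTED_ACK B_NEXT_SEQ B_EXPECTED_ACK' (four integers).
After event 0: A_seq=1103 A_ack=0 B_seq=0 B_ack=1103
After event 1: A_seq=1103 A_ack=73 B_seq=73 B_ack=1103
After event 2: A_seq=1103 A_ack=73 B_seq=159 B_ack=1103
After event 3: A_seq=1103 A_ack=73 B_seq=261 B_ack=1103
After event 4: A_seq=1103 A_ack=73 B_seq=261 B_ack=1103
After event 5: A_seq=1103 A_ack=73 B_seq=409 B_ack=1103

1103 73 409 1103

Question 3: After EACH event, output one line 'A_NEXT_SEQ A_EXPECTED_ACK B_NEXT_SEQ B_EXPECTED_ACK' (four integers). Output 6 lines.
1103 0 0 1103
1103 73 73 1103
1103 73 159 1103
1103 73 261 1103
1103 73 261 1103
1103 73 409 1103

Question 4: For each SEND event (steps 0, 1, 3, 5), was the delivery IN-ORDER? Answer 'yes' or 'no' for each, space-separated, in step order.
Answer: yes yes no no

Derivation:
Step 0: SEND seq=1000 -> in-order
Step 1: SEND seq=0 -> in-order
Step 3: SEND seq=159 -> out-of-order
Step 5: SEND seq=261 -> out-of-order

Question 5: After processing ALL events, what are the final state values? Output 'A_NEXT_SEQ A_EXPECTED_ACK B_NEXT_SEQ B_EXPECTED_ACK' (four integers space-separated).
After event 0: A_seq=1103 A_ack=0 B_seq=0 B_ack=1103
After event 1: A_seq=1103 A_ack=73 B_seq=73 B_ack=1103
After event 2: A_seq=1103 A_ack=73 B_seq=159 B_ack=1103
After event 3: A_seq=1103 A_ack=73 B_seq=261 B_ack=1103
After event 4: A_seq=1103 A_ack=73 B_seq=261 B_ack=1103
After event 5: A_seq=1103 A_ack=73 B_seq=409 B_ack=1103

Answer: 1103 73 409 1103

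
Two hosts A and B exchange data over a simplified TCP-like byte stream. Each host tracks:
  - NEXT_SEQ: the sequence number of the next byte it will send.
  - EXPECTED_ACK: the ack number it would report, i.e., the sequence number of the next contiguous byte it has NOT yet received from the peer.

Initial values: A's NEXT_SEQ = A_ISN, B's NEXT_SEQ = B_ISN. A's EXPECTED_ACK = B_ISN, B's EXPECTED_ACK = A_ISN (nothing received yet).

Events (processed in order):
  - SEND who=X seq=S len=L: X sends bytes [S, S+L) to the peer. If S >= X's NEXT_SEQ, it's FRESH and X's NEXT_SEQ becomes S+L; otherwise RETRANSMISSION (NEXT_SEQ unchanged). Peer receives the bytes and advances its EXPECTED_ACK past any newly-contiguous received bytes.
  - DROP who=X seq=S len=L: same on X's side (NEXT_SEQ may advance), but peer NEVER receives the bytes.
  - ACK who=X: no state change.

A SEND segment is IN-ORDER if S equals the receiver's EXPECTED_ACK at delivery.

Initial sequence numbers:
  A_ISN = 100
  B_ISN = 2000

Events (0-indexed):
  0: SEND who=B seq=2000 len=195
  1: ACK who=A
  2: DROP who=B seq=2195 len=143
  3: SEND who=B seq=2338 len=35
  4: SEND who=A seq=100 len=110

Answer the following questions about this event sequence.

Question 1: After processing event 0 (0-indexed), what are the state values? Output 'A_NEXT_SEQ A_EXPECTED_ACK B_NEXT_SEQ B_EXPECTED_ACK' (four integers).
After event 0: A_seq=100 A_ack=2195 B_seq=2195 B_ack=100

100 2195 2195 100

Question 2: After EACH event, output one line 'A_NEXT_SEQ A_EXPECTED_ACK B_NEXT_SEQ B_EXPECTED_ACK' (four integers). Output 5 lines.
100 2195 2195 100
100 2195 2195 100
100 2195 2338 100
100 2195 2373 100
210 2195 2373 210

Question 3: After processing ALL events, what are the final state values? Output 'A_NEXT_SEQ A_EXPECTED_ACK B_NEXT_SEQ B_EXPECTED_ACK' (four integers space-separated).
Answer: 210 2195 2373 210

Derivation:
After event 0: A_seq=100 A_ack=2195 B_seq=2195 B_ack=100
After event 1: A_seq=100 A_ack=2195 B_seq=2195 B_ack=100
After event 2: A_seq=100 A_ack=2195 B_seq=2338 B_ack=100
After event 3: A_seq=100 A_ack=2195 B_seq=2373 B_ack=100
After event 4: A_seq=210 A_ack=2195 B_seq=2373 B_ack=210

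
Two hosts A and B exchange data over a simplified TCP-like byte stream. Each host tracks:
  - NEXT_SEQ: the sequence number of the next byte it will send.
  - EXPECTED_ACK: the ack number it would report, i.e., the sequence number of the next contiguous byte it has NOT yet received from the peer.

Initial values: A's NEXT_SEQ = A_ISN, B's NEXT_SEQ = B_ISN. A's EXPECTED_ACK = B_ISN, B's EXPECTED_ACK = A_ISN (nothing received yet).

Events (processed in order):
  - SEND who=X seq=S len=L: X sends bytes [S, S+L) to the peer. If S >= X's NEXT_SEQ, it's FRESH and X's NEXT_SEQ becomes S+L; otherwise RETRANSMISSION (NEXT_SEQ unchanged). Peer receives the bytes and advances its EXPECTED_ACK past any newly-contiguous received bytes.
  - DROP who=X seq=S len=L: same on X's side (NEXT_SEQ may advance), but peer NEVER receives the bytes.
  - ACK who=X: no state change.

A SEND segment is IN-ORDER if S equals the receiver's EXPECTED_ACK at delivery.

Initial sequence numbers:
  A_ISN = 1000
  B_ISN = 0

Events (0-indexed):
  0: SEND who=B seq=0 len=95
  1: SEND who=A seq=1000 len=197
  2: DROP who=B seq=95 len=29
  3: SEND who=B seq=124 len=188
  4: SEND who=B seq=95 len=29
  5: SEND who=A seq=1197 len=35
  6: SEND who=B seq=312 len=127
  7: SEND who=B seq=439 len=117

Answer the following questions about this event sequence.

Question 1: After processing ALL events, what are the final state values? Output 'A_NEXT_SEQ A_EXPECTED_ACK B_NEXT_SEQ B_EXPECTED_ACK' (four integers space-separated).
Answer: 1232 556 556 1232

Derivation:
After event 0: A_seq=1000 A_ack=95 B_seq=95 B_ack=1000
After event 1: A_seq=1197 A_ack=95 B_seq=95 B_ack=1197
After event 2: A_seq=1197 A_ack=95 B_seq=124 B_ack=1197
After event 3: A_seq=1197 A_ack=95 B_seq=312 B_ack=1197
After event 4: A_seq=1197 A_ack=312 B_seq=312 B_ack=1197
After event 5: A_seq=1232 A_ack=312 B_seq=312 B_ack=1232
After event 6: A_seq=1232 A_ack=439 B_seq=439 B_ack=1232
After event 7: A_seq=1232 A_ack=556 B_seq=556 B_ack=1232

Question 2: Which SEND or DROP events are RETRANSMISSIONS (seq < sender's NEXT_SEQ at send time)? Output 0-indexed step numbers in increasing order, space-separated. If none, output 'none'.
Answer: 4

Derivation:
Step 0: SEND seq=0 -> fresh
Step 1: SEND seq=1000 -> fresh
Step 2: DROP seq=95 -> fresh
Step 3: SEND seq=124 -> fresh
Step 4: SEND seq=95 -> retransmit
Step 5: SEND seq=1197 -> fresh
Step 6: SEND seq=312 -> fresh
Step 7: SEND seq=439 -> fresh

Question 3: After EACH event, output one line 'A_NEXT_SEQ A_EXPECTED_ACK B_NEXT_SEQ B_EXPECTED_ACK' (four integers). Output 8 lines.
1000 95 95 1000
1197 95 95 1197
1197 95 124 1197
1197 95 312 1197
1197 312 312 1197
1232 312 312 1232
1232 439 439 1232
1232 556 556 1232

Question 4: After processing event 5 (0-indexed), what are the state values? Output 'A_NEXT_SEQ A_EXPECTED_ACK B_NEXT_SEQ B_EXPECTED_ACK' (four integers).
After event 0: A_seq=1000 A_ack=95 B_seq=95 B_ack=1000
After event 1: A_seq=1197 A_ack=95 B_seq=95 B_ack=1197
After event 2: A_seq=1197 A_ack=95 B_seq=124 B_ack=1197
After event 3: A_seq=1197 A_ack=95 B_seq=312 B_ack=1197
After event 4: A_seq=1197 A_ack=312 B_seq=312 B_ack=1197
After event 5: A_seq=1232 A_ack=312 B_seq=312 B_ack=1232

1232 312 312 1232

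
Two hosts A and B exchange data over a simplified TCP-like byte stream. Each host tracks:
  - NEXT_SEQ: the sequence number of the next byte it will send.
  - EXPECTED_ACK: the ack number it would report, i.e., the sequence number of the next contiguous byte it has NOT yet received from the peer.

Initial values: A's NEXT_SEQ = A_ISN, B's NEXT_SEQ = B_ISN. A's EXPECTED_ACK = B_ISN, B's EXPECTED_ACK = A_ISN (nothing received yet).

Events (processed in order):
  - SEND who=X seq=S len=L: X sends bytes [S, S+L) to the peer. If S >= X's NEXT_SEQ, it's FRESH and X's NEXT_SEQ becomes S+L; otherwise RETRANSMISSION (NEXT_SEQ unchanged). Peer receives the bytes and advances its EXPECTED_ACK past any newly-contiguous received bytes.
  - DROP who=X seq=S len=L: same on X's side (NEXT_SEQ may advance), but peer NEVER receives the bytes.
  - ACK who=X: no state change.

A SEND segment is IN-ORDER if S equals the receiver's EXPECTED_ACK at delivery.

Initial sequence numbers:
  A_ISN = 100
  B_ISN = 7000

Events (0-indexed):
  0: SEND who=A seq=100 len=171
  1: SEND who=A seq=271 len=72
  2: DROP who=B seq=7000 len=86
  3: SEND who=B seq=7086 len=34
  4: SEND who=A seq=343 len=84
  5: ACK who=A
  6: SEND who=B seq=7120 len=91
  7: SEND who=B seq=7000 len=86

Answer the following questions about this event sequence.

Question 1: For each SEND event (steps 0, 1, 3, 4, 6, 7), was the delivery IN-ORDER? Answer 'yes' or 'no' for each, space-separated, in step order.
Answer: yes yes no yes no yes

Derivation:
Step 0: SEND seq=100 -> in-order
Step 1: SEND seq=271 -> in-order
Step 3: SEND seq=7086 -> out-of-order
Step 4: SEND seq=343 -> in-order
Step 6: SEND seq=7120 -> out-of-order
Step 7: SEND seq=7000 -> in-order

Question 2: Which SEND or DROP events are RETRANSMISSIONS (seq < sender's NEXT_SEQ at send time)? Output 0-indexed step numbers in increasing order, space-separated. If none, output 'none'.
Answer: 7

Derivation:
Step 0: SEND seq=100 -> fresh
Step 1: SEND seq=271 -> fresh
Step 2: DROP seq=7000 -> fresh
Step 3: SEND seq=7086 -> fresh
Step 4: SEND seq=343 -> fresh
Step 6: SEND seq=7120 -> fresh
Step 7: SEND seq=7000 -> retransmit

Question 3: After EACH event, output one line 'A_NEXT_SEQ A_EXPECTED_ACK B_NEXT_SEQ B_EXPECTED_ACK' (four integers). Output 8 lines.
271 7000 7000 271
343 7000 7000 343
343 7000 7086 343
343 7000 7120 343
427 7000 7120 427
427 7000 7120 427
427 7000 7211 427
427 7211 7211 427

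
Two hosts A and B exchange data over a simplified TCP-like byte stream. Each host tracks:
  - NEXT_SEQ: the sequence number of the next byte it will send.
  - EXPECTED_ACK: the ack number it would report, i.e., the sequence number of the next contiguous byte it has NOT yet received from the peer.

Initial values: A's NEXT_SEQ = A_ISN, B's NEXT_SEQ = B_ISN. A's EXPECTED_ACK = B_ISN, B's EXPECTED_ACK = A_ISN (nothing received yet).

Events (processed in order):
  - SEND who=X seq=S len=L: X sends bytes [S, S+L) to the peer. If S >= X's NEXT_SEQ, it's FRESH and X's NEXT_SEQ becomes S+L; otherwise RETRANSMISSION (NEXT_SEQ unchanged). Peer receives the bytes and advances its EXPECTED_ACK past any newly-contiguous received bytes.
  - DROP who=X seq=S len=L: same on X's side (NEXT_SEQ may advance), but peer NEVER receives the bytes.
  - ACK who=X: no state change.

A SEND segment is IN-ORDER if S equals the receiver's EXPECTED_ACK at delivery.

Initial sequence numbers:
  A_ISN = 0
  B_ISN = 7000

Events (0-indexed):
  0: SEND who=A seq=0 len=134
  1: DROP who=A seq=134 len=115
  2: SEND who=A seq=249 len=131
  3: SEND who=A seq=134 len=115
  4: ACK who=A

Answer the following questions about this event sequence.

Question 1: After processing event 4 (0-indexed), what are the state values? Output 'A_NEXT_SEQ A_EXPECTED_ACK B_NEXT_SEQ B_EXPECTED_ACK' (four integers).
After event 0: A_seq=134 A_ack=7000 B_seq=7000 B_ack=134
After event 1: A_seq=249 A_ack=7000 B_seq=7000 B_ack=134
After event 2: A_seq=380 A_ack=7000 B_seq=7000 B_ack=134
After event 3: A_seq=380 A_ack=7000 B_seq=7000 B_ack=380
After event 4: A_seq=380 A_ack=7000 B_seq=7000 B_ack=380

380 7000 7000 380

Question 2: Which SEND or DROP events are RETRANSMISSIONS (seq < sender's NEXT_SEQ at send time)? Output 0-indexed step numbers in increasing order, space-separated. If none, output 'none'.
Step 0: SEND seq=0 -> fresh
Step 1: DROP seq=134 -> fresh
Step 2: SEND seq=249 -> fresh
Step 3: SEND seq=134 -> retransmit

Answer: 3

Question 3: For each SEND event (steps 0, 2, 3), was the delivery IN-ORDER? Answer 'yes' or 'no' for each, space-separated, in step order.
Step 0: SEND seq=0 -> in-order
Step 2: SEND seq=249 -> out-of-order
Step 3: SEND seq=134 -> in-order

Answer: yes no yes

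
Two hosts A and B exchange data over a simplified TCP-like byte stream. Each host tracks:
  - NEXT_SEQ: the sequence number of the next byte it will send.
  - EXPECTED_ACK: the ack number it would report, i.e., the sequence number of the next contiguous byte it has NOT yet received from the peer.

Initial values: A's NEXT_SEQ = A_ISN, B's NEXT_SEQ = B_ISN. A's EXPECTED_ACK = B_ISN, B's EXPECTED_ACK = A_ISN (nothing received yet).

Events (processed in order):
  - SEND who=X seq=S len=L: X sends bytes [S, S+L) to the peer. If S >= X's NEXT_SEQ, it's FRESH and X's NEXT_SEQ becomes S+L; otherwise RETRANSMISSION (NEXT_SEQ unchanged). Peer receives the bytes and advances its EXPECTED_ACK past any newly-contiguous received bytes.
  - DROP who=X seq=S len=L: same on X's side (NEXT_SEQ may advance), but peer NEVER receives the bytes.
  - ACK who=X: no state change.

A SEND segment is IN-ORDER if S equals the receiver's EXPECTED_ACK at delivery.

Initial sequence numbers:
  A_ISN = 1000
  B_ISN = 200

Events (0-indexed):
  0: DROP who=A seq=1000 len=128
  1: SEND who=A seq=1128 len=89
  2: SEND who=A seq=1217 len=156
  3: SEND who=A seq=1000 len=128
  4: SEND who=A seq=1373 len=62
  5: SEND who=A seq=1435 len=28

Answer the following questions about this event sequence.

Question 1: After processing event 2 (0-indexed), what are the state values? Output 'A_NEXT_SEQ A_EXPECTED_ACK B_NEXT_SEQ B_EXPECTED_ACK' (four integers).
After event 0: A_seq=1128 A_ack=200 B_seq=200 B_ack=1000
After event 1: A_seq=1217 A_ack=200 B_seq=200 B_ack=1000
After event 2: A_seq=1373 A_ack=200 B_seq=200 B_ack=1000

1373 200 200 1000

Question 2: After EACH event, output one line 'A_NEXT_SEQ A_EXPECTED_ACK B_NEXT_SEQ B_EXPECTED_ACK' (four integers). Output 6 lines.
1128 200 200 1000
1217 200 200 1000
1373 200 200 1000
1373 200 200 1373
1435 200 200 1435
1463 200 200 1463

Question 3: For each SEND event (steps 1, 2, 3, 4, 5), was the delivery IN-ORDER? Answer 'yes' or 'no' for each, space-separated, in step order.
Step 1: SEND seq=1128 -> out-of-order
Step 2: SEND seq=1217 -> out-of-order
Step 3: SEND seq=1000 -> in-order
Step 4: SEND seq=1373 -> in-order
Step 5: SEND seq=1435 -> in-order

Answer: no no yes yes yes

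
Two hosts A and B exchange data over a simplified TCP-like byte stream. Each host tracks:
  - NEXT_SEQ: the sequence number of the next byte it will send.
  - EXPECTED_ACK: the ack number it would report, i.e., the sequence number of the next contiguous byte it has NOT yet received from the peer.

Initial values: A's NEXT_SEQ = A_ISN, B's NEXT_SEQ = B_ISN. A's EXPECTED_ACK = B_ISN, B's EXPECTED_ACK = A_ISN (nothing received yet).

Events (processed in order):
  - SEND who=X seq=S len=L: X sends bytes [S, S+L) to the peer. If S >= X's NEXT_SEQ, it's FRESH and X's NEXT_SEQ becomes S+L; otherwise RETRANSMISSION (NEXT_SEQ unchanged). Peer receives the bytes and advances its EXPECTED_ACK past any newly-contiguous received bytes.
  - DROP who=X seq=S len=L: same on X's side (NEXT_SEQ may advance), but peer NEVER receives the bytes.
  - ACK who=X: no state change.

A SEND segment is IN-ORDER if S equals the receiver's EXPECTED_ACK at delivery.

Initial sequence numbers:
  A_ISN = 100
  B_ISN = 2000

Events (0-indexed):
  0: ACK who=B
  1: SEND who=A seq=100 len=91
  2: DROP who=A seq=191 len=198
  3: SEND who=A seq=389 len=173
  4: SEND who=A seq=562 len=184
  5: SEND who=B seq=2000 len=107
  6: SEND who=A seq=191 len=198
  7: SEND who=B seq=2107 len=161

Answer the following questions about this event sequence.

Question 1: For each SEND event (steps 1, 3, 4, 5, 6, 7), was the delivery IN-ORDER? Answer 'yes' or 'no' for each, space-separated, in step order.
Step 1: SEND seq=100 -> in-order
Step 3: SEND seq=389 -> out-of-order
Step 4: SEND seq=562 -> out-of-order
Step 5: SEND seq=2000 -> in-order
Step 6: SEND seq=191 -> in-order
Step 7: SEND seq=2107 -> in-order

Answer: yes no no yes yes yes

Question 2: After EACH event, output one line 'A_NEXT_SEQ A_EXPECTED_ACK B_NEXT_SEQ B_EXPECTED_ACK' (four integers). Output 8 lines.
100 2000 2000 100
191 2000 2000 191
389 2000 2000 191
562 2000 2000 191
746 2000 2000 191
746 2107 2107 191
746 2107 2107 746
746 2268 2268 746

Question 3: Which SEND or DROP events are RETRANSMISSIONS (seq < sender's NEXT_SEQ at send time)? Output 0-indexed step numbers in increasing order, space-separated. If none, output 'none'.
Answer: 6

Derivation:
Step 1: SEND seq=100 -> fresh
Step 2: DROP seq=191 -> fresh
Step 3: SEND seq=389 -> fresh
Step 4: SEND seq=562 -> fresh
Step 5: SEND seq=2000 -> fresh
Step 6: SEND seq=191 -> retransmit
Step 7: SEND seq=2107 -> fresh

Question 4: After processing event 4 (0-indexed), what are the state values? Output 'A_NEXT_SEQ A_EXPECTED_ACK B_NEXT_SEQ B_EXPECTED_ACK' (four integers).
After event 0: A_seq=100 A_ack=2000 B_seq=2000 B_ack=100
After event 1: A_seq=191 A_ack=2000 B_seq=2000 B_ack=191
After event 2: A_seq=389 A_ack=2000 B_seq=2000 B_ack=191
After event 3: A_seq=562 A_ack=2000 B_seq=2000 B_ack=191
After event 4: A_seq=746 A_ack=2000 B_seq=2000 B_ack=191

746 2000 2000 191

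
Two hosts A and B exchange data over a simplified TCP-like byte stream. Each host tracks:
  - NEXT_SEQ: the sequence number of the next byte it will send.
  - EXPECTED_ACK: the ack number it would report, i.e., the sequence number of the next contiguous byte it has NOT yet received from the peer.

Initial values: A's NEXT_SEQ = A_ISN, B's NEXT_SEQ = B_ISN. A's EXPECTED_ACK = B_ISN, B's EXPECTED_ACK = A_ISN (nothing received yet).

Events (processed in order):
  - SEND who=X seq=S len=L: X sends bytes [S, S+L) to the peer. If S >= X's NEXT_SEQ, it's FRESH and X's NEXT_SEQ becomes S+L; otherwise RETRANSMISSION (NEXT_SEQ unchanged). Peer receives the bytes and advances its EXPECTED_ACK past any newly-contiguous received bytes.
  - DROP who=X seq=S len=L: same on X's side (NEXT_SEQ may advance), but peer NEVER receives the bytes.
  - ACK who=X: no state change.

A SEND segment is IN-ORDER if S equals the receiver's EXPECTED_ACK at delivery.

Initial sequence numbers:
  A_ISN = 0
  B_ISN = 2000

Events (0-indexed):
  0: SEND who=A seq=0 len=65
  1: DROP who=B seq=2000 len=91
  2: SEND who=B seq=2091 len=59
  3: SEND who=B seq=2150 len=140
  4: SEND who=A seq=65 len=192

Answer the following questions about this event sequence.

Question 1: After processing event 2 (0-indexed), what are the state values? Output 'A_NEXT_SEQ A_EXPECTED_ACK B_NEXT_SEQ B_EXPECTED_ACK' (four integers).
After event 0: A_seq=65 A_ack=2000 B_seq=2000 B_ack=65
After event 1: A_seq=65 A_ack=2000 B_seq=2091 B_ack=65
After event 2: A_seq=65 A_ack=2000 B_seq=2150 B_ack=65

65 2000 2150 65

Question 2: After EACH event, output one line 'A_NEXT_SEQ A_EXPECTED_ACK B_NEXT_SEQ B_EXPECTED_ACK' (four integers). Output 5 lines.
65 2000 2000 65
65 2000 2091 65
65 2000 2150 65
65 2000 2290 65
257 2000 2290 257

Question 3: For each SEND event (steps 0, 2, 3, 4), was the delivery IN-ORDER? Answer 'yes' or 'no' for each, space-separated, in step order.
Answer: yes no no yes

Derivation:
Step 0: SEND seq=0 -> in-order
Step 2: SEND seq=2091 -> out-of-order
Step 3: SEND seq=2150 -> out-of-order
Step 4: SEND seq=65 -> in-order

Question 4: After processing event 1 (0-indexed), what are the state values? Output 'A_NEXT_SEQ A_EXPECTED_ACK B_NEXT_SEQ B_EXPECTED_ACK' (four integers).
After event 0: A_seq=65 A_ack=2000 B_seq=2000 B_ack=65
After event 1: A_seq=65 A_ack=2000 B_seq=2091 B_ack=65

65 2000 2091 65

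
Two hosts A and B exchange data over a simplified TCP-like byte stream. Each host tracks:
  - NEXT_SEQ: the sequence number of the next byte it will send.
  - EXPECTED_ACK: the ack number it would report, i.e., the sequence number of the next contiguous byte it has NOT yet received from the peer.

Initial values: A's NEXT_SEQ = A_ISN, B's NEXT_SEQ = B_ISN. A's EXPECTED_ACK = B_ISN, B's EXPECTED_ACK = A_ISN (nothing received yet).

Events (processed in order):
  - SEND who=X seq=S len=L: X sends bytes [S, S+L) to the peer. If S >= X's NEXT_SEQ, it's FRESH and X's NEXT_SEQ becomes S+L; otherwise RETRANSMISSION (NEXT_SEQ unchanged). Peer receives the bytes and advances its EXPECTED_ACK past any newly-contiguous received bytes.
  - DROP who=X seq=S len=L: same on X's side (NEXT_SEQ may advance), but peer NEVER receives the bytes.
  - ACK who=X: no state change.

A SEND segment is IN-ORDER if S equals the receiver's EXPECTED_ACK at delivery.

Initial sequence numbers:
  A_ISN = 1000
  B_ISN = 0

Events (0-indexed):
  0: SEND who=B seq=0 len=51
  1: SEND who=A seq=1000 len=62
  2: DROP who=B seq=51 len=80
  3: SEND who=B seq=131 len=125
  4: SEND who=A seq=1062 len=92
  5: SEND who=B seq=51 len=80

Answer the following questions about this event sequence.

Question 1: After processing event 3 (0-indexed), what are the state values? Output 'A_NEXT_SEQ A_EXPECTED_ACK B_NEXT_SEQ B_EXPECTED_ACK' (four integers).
After event 0: A_seq=1000 A_ack=51 B_seq=51 B_ack=1000
After event 1: A_seq=1062 A_ack=51 B_seq=51 B_ack=1062
After event 2: A_seq=1062 A_ack=51 B_seq=131 B_ack=1062
After event 3: A_seq=1062 A_ack=51 B_seq=256 B_ack=1062

1062 51 256 1062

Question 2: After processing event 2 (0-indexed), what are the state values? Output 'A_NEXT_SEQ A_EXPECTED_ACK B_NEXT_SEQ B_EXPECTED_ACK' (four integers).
After event 0: A_seq=1000 A_ack=51 B_seq=51 B_ack=1000
After event 1: A_seq=1062 A_ack=51 B_seq=51 B_ack=1062
After event 2: A_seq=1062 A_ack=51 B_seq=131 B_ack=1062

1062 51 131 1062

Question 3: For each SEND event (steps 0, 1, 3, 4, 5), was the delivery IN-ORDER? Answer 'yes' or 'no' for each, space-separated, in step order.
Answer: yes yes no yes yes

Derivation:
Step 0: SEND seq=0 -> in-order
Step 1: SEND seq=1000 -> in-order
Step 3: SEND seq=131 -> out-of-order
Step 4: SEND seq=1062 -> in-order
Step 5: SEND seq=51 -> in-order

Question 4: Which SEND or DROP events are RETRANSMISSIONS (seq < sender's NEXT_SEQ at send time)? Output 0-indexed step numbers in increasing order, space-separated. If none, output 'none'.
Answer: 5

Derivation:
Step 0: SEND seq=0 -> fresh
Step 1: SEND seq=1000 -> fresh
Step 2: DROP seq=51 -> fresh
Step 3: SEND seq=131 -> fresh
Step 4: SEND seq=1062 -> fresh
Step 5: SEND seq=51 -> retransmit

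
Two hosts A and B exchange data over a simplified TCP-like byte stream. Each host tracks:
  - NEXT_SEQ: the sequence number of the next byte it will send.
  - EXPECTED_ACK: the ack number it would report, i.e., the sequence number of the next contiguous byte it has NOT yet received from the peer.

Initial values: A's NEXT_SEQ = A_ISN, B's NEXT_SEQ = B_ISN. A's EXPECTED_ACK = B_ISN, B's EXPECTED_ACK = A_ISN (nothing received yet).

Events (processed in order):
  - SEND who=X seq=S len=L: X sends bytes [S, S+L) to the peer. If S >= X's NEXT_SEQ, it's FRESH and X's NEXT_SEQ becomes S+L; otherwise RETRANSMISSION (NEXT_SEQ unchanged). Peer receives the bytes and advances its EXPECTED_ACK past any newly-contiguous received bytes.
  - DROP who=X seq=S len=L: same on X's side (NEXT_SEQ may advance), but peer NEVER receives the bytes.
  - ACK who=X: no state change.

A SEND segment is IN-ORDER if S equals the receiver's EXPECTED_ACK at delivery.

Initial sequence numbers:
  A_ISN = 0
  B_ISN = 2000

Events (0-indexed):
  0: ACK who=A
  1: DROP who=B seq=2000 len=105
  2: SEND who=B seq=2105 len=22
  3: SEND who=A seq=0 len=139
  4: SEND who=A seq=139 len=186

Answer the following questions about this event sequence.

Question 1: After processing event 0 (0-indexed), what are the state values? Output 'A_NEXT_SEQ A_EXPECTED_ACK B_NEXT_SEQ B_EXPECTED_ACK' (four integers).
After event 0: A_seq=0 A_ack=2000 B_seq=2000 B_ack=0

0 2000 2000 0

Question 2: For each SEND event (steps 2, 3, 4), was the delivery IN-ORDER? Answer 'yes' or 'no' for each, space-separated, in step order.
Step 2: SEND seq=2105 -> out-of-order
Step 3: SEND seq=0 -> in-order
Step 4: SEND seq=139 -> in-order

Answer: no yes yes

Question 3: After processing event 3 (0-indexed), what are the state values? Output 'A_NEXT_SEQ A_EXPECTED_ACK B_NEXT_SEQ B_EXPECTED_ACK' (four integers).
After event 0: A_seq=0 A_ack=2000 B_seq=2000 B_ack=0
After event 1: A_seq=0 A_ack=2000 B_seq=2105 B_ack=0
After event 2: A_seq=0 A_ack=2000 B_seq=2127 B_ack=0
After event 3: A_seq=139 A_ack=2000 B_seq=2127 B_ack=139

139 2000 2127 139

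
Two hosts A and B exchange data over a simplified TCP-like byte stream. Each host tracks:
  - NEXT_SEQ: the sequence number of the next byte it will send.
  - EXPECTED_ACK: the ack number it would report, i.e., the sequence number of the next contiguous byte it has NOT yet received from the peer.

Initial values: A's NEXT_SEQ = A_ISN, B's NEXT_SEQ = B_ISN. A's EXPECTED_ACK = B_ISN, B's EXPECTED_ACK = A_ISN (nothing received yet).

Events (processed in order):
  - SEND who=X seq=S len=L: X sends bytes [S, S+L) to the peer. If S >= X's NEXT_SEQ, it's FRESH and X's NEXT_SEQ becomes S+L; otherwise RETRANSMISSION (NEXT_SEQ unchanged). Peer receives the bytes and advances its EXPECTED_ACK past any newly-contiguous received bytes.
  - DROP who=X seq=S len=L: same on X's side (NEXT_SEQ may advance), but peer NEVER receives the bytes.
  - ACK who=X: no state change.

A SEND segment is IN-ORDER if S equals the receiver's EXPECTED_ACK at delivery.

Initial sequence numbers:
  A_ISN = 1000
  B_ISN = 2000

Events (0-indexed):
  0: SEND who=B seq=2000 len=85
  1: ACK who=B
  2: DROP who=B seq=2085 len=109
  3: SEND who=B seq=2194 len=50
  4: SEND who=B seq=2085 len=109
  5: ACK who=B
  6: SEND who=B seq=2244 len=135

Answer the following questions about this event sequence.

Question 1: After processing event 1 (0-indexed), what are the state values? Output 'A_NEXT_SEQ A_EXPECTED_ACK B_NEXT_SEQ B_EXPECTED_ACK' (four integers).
After event 0: A_seq=1000 A_ack=2085 B_seq=2085 B_ack=1000
After event 1: A_seq=1000 A_ack=2085 B_seq=2085 B_ack=1000

1000 2085 2085 1000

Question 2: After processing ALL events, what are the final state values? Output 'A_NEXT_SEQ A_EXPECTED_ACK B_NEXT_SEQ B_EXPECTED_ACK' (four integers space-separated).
Answer: 1000 2379 2379 1000

Derivation:
After event 0: A_seq=1000 A_ack=2085 B_seq=2085 B_ack=1000
After event 1: A_seq=1000 A_ack=2085 B_seq=2085 B_ack=1000
After event 2: A_seq=1000 A_ack=2085 B_seq=2194 B_ack=1000
After event 3: A_seq=1000 A_ack=2085 B_seq=2244 B_ack=1000
After event 4: A_seq=1000 A_ack=2244 B_seq=2244 B_ack=1000
After event 5: A_seq=1000 A_ack=2244 B_seq=2244 B_ack=1000
After event 6: A_seq=1000 A_ack=2379 B_seq=2379 B_ack=1000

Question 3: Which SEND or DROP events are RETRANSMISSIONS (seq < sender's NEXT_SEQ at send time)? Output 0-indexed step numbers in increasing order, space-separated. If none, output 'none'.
Step 0: SEND seq=2000 -> fresh
Step 2: DROP seq=2085 -> fresh
Step 3: SEND seq=2194 -> fresh
Step 4: SEND seq=2085 -> retransmit
Step 6: SEND seq=2244 -> fresh

Answer: 4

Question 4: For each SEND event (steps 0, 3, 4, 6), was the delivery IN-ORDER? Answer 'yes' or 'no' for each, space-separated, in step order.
Step 0: SEND seq=2000 -> in-order
Step 3: SEND seq=2194 -> out-of-order
Step 4: SEND seq=2085 -> in-order
Step 6: SEND seq=2244 -> in-order

Answer: yes no yes yes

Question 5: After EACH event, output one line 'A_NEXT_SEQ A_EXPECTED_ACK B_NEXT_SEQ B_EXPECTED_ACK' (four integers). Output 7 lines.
1000 2085 2085 1000
1000 2085 2085 1000
1000 2085 2194 1000
1000 2085 2244 1000
1000 2244 2244 1000
1000 2244 2244 1000
1000 2379 2379 1000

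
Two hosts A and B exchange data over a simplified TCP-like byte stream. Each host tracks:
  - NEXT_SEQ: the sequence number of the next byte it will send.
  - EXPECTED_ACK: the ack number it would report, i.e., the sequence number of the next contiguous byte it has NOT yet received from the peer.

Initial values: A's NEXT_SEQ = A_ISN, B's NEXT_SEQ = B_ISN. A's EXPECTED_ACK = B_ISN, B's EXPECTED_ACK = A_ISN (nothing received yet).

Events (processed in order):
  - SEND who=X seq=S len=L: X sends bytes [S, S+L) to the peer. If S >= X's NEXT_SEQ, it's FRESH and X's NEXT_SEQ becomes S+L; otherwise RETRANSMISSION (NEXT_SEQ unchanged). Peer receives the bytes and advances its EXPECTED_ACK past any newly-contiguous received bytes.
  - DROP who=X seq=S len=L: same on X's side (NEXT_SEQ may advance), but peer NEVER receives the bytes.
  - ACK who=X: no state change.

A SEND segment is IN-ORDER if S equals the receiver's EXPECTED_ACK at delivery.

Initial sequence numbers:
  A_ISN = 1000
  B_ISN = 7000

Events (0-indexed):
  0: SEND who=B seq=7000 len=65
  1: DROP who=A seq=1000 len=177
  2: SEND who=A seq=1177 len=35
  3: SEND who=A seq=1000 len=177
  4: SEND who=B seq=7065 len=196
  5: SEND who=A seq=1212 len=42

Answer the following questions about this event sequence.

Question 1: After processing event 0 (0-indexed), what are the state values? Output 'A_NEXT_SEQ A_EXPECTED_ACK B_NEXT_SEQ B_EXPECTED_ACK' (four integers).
After event 0: A_seq=1000 A_ack=7065 B_seq=7065 B_ack=1000

1000 7065 7065 1000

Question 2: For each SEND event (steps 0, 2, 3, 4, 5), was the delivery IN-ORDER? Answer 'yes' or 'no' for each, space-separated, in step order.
Answer: yes no yes yes yes

Derivation:
Step 0: SEND seq=7000 -> in-order
Step 2: SEND seq=1177 -> out-of-order
Step 3: SEND seq=1000 -> in-order
Step 4: SEND seq=7065 -> in-order
Step 5: SEND seq=1212 -> in-order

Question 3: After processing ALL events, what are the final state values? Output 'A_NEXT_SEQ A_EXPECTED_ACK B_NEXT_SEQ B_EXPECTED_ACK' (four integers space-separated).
After event 0: A_seq=1000 A_ack=7065 B_seq=7065 B_ack=1000
After event 1: A_seq=1177 A_ack=7065 B_seq=7065 B_ack=1000
After event 2: A_seq=1212 A_ack=7065 B_seq=7065 B_ack=1000
After event 3: A_seq=1212 A_ack=7065 B_seq=7065 B_ack=1212
After event 4: A_seq=1212 A_ack=7261 B_seq=7261 B_ack=1212
After event 5: A_seq=1254 A_ack=7261 B_seq=7261 B_ack=1254

Answer: 1254 7261 7261 1254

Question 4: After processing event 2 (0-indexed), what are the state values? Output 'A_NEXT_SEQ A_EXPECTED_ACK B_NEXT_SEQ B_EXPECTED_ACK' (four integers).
After event 0: A_seq=1000 A_ack=7065 B_seq=7065 B_ack=1000
After event 1: A_seq=1177 A_ack=7065 B_seq=7065 B_ack=1000
After event 2: A_seq=1212 A_ack=7065 B_seq=7065 B_ack=1000

1212 7065 7065 1000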